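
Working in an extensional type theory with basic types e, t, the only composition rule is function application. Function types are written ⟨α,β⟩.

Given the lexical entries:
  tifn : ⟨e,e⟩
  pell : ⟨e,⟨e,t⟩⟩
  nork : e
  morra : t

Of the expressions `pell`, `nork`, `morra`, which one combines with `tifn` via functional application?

nork

pell : ⟨e,⟨e,t⟩⟩ — does not combine with tifn.
nork — combines: tifn : ⟨e,e⟩ takes nork : e as argument, giving e.
morra : t — does not combine with tifn.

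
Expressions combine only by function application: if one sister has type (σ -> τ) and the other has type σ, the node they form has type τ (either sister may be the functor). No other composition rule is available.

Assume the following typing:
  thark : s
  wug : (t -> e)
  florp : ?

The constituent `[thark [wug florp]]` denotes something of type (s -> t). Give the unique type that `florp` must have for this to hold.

((t -> e) -> (s -> (s -> t)))

[thark [wug florp]] must have type (s -> t). The sister thark has type s; that is not a function onto (s -> t), so [wug florp] must be the functor, of type (s -> (s -> t)).
[wug florp] must have type (s -> (s -> t)). The sister wug has type (t -> e); that is not a function onto (s -> (s -> t)), so florp must be the functor, of type ((t -> e) -> (s -> (s -> t))).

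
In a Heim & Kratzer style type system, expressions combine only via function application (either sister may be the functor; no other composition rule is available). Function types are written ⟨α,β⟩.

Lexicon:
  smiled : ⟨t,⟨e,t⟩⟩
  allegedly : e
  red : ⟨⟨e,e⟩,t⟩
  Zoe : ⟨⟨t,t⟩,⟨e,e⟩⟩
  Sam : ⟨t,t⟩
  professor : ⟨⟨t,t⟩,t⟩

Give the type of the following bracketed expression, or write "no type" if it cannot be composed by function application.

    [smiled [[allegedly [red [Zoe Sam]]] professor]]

[Zoe Sam] — Zoe of type ⟨⟨t,t⟩,⟨e,e⟩⟩ combines with Sam of type ⟨t,t⟩: type ⟨e,e⟩.
[red [Zoe Sam]] — red of type ⟨⟨e,e⟩,t⟩ combines with [Zoe Sam] of type ⟨e,e⟩: type t.
At [allegedly [red [Zoe Sam]]]: neither e nor t can take the other as argument; the node is ill-typed.

no type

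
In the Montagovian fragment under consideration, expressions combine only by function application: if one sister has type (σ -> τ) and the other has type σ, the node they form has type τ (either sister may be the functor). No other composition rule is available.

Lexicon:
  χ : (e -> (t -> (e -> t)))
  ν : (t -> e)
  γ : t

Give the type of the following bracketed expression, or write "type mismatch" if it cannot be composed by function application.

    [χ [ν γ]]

(t -> (e -> t))

At [ν γ], ν : (t -> e) takes γ : t, giving e.
At [χ [ν γ]], χ : (e -> (t -> (e -> t))) takes [ν γ] : e, giving (t -> (e -> t)).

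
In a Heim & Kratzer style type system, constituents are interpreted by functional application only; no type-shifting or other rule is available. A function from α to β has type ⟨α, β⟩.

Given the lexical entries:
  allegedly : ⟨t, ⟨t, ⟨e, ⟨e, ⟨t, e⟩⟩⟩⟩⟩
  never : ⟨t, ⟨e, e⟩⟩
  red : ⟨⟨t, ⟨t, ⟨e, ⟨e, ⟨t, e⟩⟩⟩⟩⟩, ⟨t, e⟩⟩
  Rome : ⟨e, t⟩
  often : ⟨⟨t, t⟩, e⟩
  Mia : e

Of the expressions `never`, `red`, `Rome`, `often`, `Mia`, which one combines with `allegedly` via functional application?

never : ⟨t, ⟨e, e⟩⟩ — neither side's domain matches the other.
red — combines: red : ⟨⟨t, ⟨t, ⟨e, ⟨e, ⟨t, e⟩⟩⟩⟩⟩, ⟨t, e⟩⟩ takes allegedly : ⟨t, ⟨t, ⟨e, ⟨e, ⟨t, e⟩⟩⟩⟩⟩ as argument, giving ⟨t, e⟩.
Rome : ⟨e, t⟩ — neither side's domain matches the other.
often : ⟨⟨t, t⟩, e⟩ — neither side's domain matches the other.
Mia : e — neither side's domain matches the other.

red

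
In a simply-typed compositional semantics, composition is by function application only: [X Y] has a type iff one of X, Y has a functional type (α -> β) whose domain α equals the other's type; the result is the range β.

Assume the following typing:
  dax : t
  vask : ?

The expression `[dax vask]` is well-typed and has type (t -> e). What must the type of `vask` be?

(t -> (t -> e))

[dax vask] must have type (t -> e). The sister dax has type t; that is not a function onto (t -> e), so vask must be the functor, of type (t -> (t -> e)).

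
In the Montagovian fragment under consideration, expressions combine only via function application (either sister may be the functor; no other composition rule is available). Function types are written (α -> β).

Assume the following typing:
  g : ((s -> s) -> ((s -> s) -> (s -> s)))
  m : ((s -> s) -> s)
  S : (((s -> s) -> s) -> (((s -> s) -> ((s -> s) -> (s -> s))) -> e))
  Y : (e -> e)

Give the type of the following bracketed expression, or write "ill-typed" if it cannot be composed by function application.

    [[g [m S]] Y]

e

[m S] — S of type (((s -> s) -> s) -> (((s -> s) -> ((s -> s) -> (s -> s))) -> e)) combines with m of type ((s -> s) -> s): type (((s -> s) -> ((s -> s) -> (s -> s))) -> e).
[g [m S]] — [m S] of type (((s -> s) -> ((s -> s) -> (s -> s))) -> e) combines with g of type ((s -> s) -> ((s -> s) -> (s -> s))): type e.
[[g [m S]] Y] — Y of type (e -> e) combines with [g [m S]] of type e: type e.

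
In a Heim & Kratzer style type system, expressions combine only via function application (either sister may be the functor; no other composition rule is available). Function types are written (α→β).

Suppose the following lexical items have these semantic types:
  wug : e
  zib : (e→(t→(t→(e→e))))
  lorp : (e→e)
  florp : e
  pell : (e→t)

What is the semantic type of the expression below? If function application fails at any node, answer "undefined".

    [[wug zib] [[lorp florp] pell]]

(t→(e→e))

[wug zib]: functor zib : (e→(t→(t→(e→e)))), argument wug : e; result (t→(t→(e→e))).
[lorp florp]: functor lorp : (e→e), argument florp : e; result e.
[[lorp florp] pell]: functor pell : (e→t), argument [lorp florp] : e; result t.
[[wug zib] [[lorp florp] pell]]: functor [wug zib] : (t→(t→(e→e))), argument [[lorp florp] pell] : t; result (t→(e→e)).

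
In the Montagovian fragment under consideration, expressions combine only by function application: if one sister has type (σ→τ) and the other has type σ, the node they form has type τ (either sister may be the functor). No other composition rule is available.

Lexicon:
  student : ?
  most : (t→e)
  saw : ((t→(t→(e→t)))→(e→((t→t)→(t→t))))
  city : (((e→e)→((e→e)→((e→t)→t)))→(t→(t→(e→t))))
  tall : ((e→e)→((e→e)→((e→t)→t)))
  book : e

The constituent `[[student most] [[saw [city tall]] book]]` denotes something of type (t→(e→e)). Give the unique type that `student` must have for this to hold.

[[student most] [[saw [city tall]] book]] must have type (t→(e→e)). The sister [[saw [city tall]] book] has type ((t→t)→(t→t)); that is not a function onto (t→(e→e)), so [student most] must be the functor, of type (((t→t)→(t→t))→(t→(e→e))).
[student most] must have type (((t→t)→(t→t))→(t→(e→e))). The sister most has type (t→e); that is not a function onto (((t→t)→(t→t))→(t→(e→e))), so student must be the functor, of type ((t→e)→(((t→t)→(t→t))→(t→(e→e)))).

((t→e)→(((t→t)→(t→t))→(t→(e→e))))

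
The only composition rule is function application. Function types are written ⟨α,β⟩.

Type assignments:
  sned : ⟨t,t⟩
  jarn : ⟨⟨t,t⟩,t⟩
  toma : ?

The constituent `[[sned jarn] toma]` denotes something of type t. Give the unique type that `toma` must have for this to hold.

⟨t,t⟩

[[sned jarn] toma] is required to be t. [sned jarn] : t cannot yield t as functor, so toma : ⟨t,t⟩.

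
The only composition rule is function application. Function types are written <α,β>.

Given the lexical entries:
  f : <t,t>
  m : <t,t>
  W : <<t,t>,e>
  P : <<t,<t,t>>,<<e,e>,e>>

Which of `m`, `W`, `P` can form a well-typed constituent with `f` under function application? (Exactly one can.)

m : <t,t> — neither side's domain matches the other.
W — combines: W : <<t,t>,e> takes f : <t,t> as argument, giving e.
P : <<t,<t,t>>,<<e,e>,e>> — neither side's domain matches the other.

W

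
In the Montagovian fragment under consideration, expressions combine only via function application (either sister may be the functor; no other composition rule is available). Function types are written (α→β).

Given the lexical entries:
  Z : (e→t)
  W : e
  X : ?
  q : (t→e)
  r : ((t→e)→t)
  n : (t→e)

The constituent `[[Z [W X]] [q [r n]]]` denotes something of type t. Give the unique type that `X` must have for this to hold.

For [[Z [W X]] [q [r n]]] to have type t with [q [r n]] of type e, [Z [W X]] must be the function: [Z [W X]] : (e→t).
For [Z [W X]] to have type (e→t) with Z of type (e→t), [W X] must be the function: [W X] : ((e→t)→(e→t)).
For [W X] to have type ((e→t)→(e→t)) with W of type e, X must be the function: X : (e→((e→t)→(e→t))).

(e→((e→t)→(e→t)))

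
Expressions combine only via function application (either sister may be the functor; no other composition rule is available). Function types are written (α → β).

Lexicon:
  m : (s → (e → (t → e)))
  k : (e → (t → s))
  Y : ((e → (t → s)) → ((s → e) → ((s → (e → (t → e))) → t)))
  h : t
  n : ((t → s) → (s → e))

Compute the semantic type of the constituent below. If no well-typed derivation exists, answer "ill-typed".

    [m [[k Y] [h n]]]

[k Y]: ((e → (t → s)) → ((s → e) → ((s → (e → (t → e))) → t))) applied to (e → (t → s)) yields ((s → e) → ((s → (e → (t → e))) → t)).
[h n]: t and ((t → s) → (s → e)) cannot combine by function application — type clash.

ill-typed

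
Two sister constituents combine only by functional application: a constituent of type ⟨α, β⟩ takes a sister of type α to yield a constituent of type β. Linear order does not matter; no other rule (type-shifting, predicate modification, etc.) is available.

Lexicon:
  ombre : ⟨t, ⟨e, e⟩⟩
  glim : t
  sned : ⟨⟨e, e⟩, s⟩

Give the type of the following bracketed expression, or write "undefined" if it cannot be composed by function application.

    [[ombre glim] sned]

[ombre glim] — ombre of type ⟨t, ⟨e, e⟩⟩ combines with glim of type t: type ⟨e, e⟩.
[[ombre glim] sned] — sned of type ⟨⟨e, e⟩, s⟩ combines with [ombre glim] of type ⟨e, e⟩: type s.

s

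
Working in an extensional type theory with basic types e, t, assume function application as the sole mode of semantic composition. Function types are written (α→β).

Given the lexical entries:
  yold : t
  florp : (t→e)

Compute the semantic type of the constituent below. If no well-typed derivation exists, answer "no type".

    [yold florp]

e

[yold florp]: (t→e) applied to t yields e.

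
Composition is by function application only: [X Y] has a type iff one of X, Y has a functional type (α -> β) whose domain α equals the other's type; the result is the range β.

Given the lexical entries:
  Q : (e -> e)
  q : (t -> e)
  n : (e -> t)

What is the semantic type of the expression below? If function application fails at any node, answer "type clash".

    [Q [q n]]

type clash

[q n]: (t -> e) and (e -> t) cannot combine by function application — type clash.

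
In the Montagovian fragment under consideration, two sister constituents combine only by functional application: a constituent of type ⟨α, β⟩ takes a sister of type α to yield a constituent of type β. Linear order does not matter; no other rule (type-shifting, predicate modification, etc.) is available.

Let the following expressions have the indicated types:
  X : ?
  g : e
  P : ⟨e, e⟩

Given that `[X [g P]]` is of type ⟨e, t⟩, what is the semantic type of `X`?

⟨e, ⟨e, t⟩⟩

[X [g P]] is required to be ⟨e, t⟩. [g P] : e cannot yield ⟨e, t⟩ as functor, so X : ⟨e, ⟨e, t⟩⟩.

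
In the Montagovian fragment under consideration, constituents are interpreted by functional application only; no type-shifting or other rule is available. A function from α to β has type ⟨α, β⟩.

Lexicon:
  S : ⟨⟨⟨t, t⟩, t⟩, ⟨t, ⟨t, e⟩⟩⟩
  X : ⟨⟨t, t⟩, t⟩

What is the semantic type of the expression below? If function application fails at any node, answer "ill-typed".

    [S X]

[S X]: functor S : ⟨⟨⟨t, t⟩, t⟩, ⟨t, ⟨t, e⟩⟩⟩, argument X : ⟨⟨t, t⟩, t⟩; result ⟨t, ⟨t, e⟩⟩.

⟨t, ⟨t, e⟩⟩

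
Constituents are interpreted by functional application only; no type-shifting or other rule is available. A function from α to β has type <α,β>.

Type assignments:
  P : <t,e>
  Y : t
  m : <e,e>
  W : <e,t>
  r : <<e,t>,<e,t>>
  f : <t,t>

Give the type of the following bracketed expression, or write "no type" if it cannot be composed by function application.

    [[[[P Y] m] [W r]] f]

t

[P Y] — P of type <t,e> combines with Y of type t: type e.
[[P Y] m] — m of type <e,e> combines with [P Y] of type e: type e.
[W r] — r of type <<e,t>,<e,t>> combines with W of type <e,t>: type <e,t>.
[[[P Y] m] [W r]] — [W r] of type <e,t> combines with [[P Y] m] of type e: type t.
[[[[P Y] m] [W r]] f] — f of type <t,t> combines with [[[P Y] m] [W r]] of type t: type t.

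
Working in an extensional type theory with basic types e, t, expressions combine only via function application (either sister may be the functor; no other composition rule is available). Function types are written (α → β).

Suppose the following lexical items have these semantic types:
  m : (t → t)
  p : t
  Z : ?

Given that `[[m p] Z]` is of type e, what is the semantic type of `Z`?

[[m p] Z] is required to be e. [m p] : t cannot yield e as functor, so Z : (t → e).

(t → e)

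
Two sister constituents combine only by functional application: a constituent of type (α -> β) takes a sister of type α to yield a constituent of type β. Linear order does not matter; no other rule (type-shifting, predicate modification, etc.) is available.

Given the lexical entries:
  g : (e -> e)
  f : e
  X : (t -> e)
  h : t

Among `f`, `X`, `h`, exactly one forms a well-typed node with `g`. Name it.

f

f — combines: g : (e -> e) takes f : e as argument, giving e.
X : (t -> e) — no; g wants e, and X wants t.
h : t — no; g wants e, and h wants nothing (atomic).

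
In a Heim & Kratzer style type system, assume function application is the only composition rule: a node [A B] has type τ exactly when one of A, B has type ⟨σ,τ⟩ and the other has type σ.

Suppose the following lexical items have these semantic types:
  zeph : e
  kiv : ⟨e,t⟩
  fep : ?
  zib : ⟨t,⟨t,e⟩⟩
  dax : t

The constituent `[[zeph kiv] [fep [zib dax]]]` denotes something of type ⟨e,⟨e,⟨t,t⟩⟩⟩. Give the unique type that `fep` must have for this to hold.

[[zeph kiv] [fep [zib dax]]] is required to be ⟨e,⟨e,⟨t,t⟩⟩⟩. [zeph kiv] : t cannot yield ⟨e,⟨e,⟨t,t⟩⟩⟩ as functor, so [fep [zib dax]] : ⟨t,⟨e,⟨e,⟨t,t⟩⟩⟩⟩.
[fep [zib dax]] is required to be ⟨t,⟨e,⟨e,⟨t,t⟩⟩⟩⟩. [zib dax] : ⟨t,e⟩ cannot yield ⟨t,⟨e,⟨e,⟨t,t⟩⟩⟩⟩ as functor, so fep : ⟨⟨t,e⟩,⟨t,⟨e,⟨e,⟨t,t⟩⟩⟩⟩⟩.

⟨⟨t,e⟩,⟨t,⟨e,⟨e,⟨t,t⟩⟩⟩⟩⟩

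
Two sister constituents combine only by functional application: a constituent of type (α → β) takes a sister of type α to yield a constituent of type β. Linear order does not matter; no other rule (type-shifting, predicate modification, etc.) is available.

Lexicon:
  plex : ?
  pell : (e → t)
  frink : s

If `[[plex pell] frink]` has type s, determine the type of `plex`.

[[plex pell] frink] is required to be s. frink : s cannot yield s as functor, so [plex pell] : (s → s).
[plex pell] is required to be (s → s). pell : (e → t) cannot yield (s → s) as functor, so plex : ((e → t) → (s → s)).

((e → t) → (s → s))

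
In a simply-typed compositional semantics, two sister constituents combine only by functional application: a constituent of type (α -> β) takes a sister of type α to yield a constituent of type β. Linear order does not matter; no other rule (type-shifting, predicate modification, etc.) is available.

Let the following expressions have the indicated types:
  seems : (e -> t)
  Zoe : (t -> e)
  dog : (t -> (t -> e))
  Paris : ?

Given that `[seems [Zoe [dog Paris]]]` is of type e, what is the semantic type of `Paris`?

((t -> (t -> e)) -> ((t -> e) -> ((e -> t) -> e)))

[seems [Zoe [dog Paris]]] is required to be e. seems : (e -> t) cannot yield e as functor, so [Zoe [dog Paris]] : ((e -> t) -> e).
[Zoe [dog Paris]] is required to be ((e -> t) -> e). Zoe : (t -> e) cannot yield ((e -> t) -> e) as functor, so [dog Paris] : ((t -> e) -> ((e -> t) -> e)).
[dog Paris] is required to be ((t -> e) -> ((e -> t) -> e)). dog : (t -> (t -> e)) cannot yield ((t -> e) -> ((e -> t) -> e)) as functor, so Paris : ((t -> (t -> e)) -> ((t -> e) -> ((e -> t) -> e))).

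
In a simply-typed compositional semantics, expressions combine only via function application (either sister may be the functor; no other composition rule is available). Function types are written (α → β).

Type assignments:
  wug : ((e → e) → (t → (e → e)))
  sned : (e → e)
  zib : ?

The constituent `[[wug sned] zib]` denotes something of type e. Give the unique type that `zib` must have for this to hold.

((t → (e → e)) → e)

For [[wug sned] zib] to have type e with [wug sned] of type (t → (e → e)), zib must be the function: zib : ((t → (e → e)) → e).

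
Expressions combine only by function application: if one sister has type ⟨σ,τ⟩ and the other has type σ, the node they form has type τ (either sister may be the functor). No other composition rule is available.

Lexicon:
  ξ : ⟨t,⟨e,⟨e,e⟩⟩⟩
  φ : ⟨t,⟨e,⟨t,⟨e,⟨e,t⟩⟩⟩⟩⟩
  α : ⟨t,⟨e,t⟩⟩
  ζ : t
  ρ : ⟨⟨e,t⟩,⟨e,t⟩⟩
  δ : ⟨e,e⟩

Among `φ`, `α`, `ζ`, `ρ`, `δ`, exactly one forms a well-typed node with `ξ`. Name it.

ζ

φ : ⟨t,⟨e,⟨t,⟨e,⟨e,t⟩⟩⟩⟩⟩ — does not combine with ξ.
α : ⟨t,⟨e,t⟩⟩ — does not combine with ξ.
ζ — combines: ξ : ⟨t,⟨e,⟨e,e⟩⟩⟩ takes ζ : t as argument, giving ⟨e,⟨e,e⟩⟩.
ρ : ⟨⟨e,t⟩,⟨e,t⟩⟩ — does not combine with ξ.
δ : ⟨e,e⟩ — does not combine with ξ.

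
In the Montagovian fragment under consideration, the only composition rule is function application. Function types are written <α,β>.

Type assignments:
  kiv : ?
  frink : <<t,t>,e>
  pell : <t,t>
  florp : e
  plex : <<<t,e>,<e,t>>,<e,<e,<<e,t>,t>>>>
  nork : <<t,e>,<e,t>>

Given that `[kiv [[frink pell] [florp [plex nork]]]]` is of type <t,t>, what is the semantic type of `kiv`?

For [kiv [[frink pell] [florp [plex nork]]]] to have type <t,t> with [[frink pell] [florp [plex nork]]] of type <<e,t>,t>, kiv must be the function: kiv : <<<e,t>,t>,<t,t>>.

<<<e,t>,t>,<t,t>>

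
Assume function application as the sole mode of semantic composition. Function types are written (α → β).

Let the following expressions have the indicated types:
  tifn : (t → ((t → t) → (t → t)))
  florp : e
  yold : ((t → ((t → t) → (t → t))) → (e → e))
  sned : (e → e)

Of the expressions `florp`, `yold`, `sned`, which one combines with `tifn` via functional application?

florp : e — tifn needs t; florp needs nothing (atomic); neither fits.
yold — combines: yold : ((t → ((t → t) → (t → t))) → (e → e)) takes tifn : (t → ((t → t) → (t → t))) as argument, giving (e → e).
sned : (e → e) — tifn needs t; sned needs e; neither fits.

yold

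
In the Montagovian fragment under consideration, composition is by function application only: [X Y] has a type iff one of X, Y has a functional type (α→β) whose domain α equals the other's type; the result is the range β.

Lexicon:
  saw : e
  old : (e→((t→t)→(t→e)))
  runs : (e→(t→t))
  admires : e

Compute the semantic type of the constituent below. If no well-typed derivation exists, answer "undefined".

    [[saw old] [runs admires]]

[saw old] — old of type (e→((t→t)→(t→e))) combines with saw of type e: type ((t→t)→(t→e)).
[runs admires] — runs of type (e→(t→t)) combines with admires of type e: type (t→t).
[[saw old] [runs admires]] — [saw old] of type ((t→t)→(t→e)) combines with [runs admires] of type (t→t): type (t→e).

(t→e)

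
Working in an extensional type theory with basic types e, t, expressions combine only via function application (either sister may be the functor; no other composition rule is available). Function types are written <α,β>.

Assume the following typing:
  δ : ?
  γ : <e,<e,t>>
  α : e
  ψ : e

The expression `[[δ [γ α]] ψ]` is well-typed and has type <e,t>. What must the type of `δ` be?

<<e,t>,<e,<e,t>>>

At [[δ [γ α]] ψ] (required: <e,t>): ψ is e, which is not a function with range <e,t>; hence [δ [γ α]] is the functor — type <e,<e,t>>.
At [δ [γ α]] (required: <e,<e,t>>): [γ α] is <e,t>, which is not a function with range <e,<e,t>>; hence δ is the functor — type <<e,t>,<e,<e,t>>>.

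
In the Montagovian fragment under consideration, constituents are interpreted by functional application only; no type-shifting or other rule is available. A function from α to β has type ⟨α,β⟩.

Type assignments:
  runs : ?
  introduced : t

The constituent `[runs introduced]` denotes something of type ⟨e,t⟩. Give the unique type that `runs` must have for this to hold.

⟨t,⟨e,t⟩⟩

At [runs introduced] (required: ⟨e,t⟩): introduced is t, which is not a function with range ⟨e,t⟩; hence runs is the functor — type ⟨t,⟨e,t⟩⟩.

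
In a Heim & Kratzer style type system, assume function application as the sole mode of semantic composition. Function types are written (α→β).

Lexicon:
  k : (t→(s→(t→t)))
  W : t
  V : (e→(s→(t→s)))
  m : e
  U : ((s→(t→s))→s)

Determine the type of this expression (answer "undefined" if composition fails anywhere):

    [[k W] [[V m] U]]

[k W]: functor k : (t→(s→(t→t))), argument W : t; result (s→(t→t)).
[V m]: functor V : (e→(s→(t→s))), argument m : e; result (s→(t→s)).
[[V m] U]: functor U : ((s→(t→s))→s), argument [V m] : (s→(t→s)); result s.
[[k W] [[V m] U]]: functor [k W] : (s→(t→t)), argument [[V m] U] : s; result (t→t).

(t→t)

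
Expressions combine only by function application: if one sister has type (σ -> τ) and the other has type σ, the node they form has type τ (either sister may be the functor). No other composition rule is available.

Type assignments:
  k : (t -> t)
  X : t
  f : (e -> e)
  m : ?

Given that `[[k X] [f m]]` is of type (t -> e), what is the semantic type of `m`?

((e -> e) -> (t -> (t -> e)))

At [[k X] [f m]] (required: (t -> e)): [k X] is t, which is not a function with range (t -> e); hence [f m] is the functor — type (t -> (t -> e)).
At [f m] (required: (t -> (t -> e))): f is (e -> e), which is not a function with range (t -> (t -> e)); hence m is the functor — type ((e -> e) -> (t -> (t -> e))).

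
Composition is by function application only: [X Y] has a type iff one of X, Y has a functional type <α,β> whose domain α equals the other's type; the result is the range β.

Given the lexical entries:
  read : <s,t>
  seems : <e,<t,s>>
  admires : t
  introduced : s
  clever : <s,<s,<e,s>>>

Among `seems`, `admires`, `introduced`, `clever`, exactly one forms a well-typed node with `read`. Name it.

introduced

seems : <e,<t,s>> — neither side's domain matches the other.
admires : t — neither side's domain matches the other.
introduced — combines: read : <s,t> takes introduced : s as argument, giving t.
clever : <s,<s,<e,s>>> — neither side's domain matches the other.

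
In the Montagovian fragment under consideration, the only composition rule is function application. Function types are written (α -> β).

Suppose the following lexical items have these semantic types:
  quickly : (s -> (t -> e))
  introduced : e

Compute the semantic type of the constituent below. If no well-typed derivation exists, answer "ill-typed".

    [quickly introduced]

ill-typed

[quickly introduced]: (s -> (t -> e)) with e — neither is a function whose domain matches the other; composition fails here.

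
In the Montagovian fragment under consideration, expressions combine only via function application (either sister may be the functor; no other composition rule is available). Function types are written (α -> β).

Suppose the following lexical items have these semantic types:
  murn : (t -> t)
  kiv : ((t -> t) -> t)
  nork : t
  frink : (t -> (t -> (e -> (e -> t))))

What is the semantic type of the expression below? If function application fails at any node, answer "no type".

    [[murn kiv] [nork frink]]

At [murn kiv], kiv : ((t -> t) -> t) takes murn : (t -> t), giving t.
At [nork frink], frink : (t -> (t -> (e -> (e -> t)))) takes nork : t, giving (t -> (e -> (e -> t))).
At [[murn kiv] [nork frink]], [nork frink] : (t -> (e -> (e -> t))) takes [murn kiv] : t, giving (e -> (e -> t)).

(e -> (e -> t))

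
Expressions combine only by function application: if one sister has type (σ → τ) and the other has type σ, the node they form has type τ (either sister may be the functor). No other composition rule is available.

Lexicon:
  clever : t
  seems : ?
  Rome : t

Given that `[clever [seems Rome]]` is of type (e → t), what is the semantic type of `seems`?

At [clever [seems Rome]] (required: (e → t)): clever is t, which is not a function with range (e → t); hence [seems Rome] is the functor — type (t → (e → t)).
At [seems Rome] (required: (t → (e → t))): Rome is t, which is not a function with range (t → (e → t)); hence seems is the functor — type (t → (t → (e → t))).

(t → (t → (e → t)))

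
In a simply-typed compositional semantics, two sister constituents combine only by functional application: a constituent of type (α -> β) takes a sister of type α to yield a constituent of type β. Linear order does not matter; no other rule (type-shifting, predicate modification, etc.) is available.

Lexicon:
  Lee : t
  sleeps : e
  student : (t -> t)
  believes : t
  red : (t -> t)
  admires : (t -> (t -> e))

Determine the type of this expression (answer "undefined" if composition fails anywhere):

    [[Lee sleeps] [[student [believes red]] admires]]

undefined

[Lee sleeps]: t and e cannot combine by function application — type clash.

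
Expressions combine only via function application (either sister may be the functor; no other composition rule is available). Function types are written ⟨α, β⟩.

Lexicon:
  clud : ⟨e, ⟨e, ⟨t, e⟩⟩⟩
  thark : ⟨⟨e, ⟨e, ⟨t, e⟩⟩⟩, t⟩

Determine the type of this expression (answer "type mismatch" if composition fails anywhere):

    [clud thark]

t

[clud thark]: functor thark : ⟨⟨e, ⟨e, ⟨t, e⟩⟩⟩, t⟩, argument clud : ⟨e, ⟨e, ⟨t, e⟩⟩⟩; result t.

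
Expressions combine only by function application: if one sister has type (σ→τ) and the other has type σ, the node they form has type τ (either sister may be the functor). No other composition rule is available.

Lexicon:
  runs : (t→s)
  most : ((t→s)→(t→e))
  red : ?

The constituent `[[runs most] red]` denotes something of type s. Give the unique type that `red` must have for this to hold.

((t→e)→s)

[[runs most] red] is required to be s. [runs most] : (t→e) cannot yield s as functor, so red : ((t→e)→s).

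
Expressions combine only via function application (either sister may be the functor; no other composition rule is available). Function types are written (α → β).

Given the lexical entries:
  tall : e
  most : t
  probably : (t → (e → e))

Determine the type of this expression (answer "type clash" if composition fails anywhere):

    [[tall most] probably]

type clash

[tall most]: e and t cannot combine by function application — type clash.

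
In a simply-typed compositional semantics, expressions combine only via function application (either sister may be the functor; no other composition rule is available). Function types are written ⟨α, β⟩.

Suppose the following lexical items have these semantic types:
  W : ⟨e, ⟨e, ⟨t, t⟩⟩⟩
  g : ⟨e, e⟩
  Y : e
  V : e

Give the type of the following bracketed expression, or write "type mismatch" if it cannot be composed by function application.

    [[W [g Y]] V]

⟨t, t⟩

At [g Y], g : ⟨e, e⟩ takes Y : e, giving e.
At [W [g Y]], W : ⟨e, ⟨e, ⟨t, t⟩⟩⟩ takes [g Y] : e, giving ⟨e, ⟨t, t⟩⟩.
At [[W [g Y]] V], [W [g Y]] : ⟨e, ⟨t, t⟩⟩ takes V : e, giving ⟨t, t⟩.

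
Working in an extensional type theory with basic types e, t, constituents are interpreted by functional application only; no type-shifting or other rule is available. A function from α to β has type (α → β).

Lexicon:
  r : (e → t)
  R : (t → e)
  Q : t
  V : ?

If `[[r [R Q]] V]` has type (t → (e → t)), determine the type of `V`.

For [[r [R Q]] V] to have type (t → (e → t)) with [r [R Q]] of type t, V must be the function: V : (t → (t → (e → t))).

(t → (t → (e → t)))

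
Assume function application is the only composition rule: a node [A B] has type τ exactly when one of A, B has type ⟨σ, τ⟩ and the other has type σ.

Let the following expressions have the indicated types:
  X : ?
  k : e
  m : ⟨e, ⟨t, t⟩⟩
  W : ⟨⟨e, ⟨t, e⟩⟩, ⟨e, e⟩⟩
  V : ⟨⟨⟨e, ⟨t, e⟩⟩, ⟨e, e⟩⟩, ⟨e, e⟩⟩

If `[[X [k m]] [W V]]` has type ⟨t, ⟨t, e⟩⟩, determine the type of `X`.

For [[X [k m]] [W V]] to have type ⟨t, ⟨t, e⟩⟩ with [W V] of type ⟨e, e⟩, [X [k m]] must be the function: [X [k m]] : ⟨⟨e, e⟩, ⟨t, ⟨t, e⟩⟩⟩.
For [X [k m]] to have type ⟨⟨e, e⟩, ⟨t, ⟨t, e⟩⟩⟩ with [k m] of type ⟨t, t⟩, X must be the function: X : ⟨⟨t, t⟩, ⟨⟨e, e⟩, ⟨t, ⟨t, e⟩⟩⟩⟩.

⟨⟨t, t⟩, ⟨⟨e, e⟩, ⟨t, ⟨t, e⟩⟩⟩⟩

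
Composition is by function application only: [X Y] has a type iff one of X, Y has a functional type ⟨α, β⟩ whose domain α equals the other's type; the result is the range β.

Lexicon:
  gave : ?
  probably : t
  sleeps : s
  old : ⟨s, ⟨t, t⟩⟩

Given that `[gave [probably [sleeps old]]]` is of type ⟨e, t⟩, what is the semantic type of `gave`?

[gave [probably [sleeps old]]] is required to be ⟨e, t⟩. [probably [sleeps old]] : t cannot yield ⟨e, t⟩ as functor, so gave : ⟨t, ⟨e, t⟩⟩.

⟨t, ⟨e, t⟩⟩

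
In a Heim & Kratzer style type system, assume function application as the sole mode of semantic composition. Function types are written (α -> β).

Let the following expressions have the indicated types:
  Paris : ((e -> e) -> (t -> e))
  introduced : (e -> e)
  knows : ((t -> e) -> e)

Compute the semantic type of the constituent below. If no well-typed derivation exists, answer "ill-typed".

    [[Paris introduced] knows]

[Paris introduced]: ((e -> e) -> (t -> e)) applied to (e -> e) yields (t -> e).
[[Paris introduced] knows]: ((t -> e) -> e) applied to (t -> e) yields e.

e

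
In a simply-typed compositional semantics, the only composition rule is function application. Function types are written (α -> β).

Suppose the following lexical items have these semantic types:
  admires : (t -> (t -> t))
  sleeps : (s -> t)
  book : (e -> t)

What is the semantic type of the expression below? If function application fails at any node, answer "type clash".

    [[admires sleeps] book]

type clash

[admires sleeps]: (t -> (t -> t)) and (s -> t) cannot combine by function application — type clash.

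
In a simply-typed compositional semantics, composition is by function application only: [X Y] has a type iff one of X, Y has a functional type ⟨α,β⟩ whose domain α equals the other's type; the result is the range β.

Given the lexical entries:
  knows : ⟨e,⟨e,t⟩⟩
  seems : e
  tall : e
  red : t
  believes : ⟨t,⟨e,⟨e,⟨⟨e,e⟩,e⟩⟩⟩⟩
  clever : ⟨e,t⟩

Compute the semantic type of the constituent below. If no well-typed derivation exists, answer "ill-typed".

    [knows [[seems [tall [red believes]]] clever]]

ill-typed

[red believes] — believes of type ⟨t,⟨e,⟨e,⟨⟨e,e⟩,e⟩⟩⟩⟩ combines with red of type t: type ⟨e,⟨e,⟨⟨e,e⟩,e⟩⟩⟩.
[tall [red believes]] — [red believes] of type ⟨e,⟨e,⟨⟨e,e⟩,e⟩⟩⟩ combines with tall of type e: type ⟨e,⟨⟨e,e⟩,e⟩⟩.
[seems [tall [red believes]]] — [tall [red believes]] of type ⟨e,⟨⟨e,e⟩,e⟩⟩ combines with seems of type e: type ⟨⟨e,e⟩,e⟩.
At [[seems [tall [red believes]]] clever]: neither ⟨⟨e,e⟩,e⟩ nor ⟨e,t⟩ can take the other as argument; the node is ill-typed.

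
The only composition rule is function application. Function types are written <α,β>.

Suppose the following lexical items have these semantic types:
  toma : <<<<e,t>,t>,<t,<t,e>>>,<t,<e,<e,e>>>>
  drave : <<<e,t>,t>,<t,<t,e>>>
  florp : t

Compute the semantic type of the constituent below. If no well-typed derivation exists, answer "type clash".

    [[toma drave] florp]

At [toma drave], toma : <<<<e,t>,t>,<t,<t,e>>>,<t,<e,<e,e>>>> takes drave : <<<e,t>,t>,<t,<t,e>>>, giving <t,<e,<e,e>>>.
At [[toma drave] florp], [toma drave] : <t,<e,<e,e>>> takes florp : t, giving <e,<e,e>>.

<e,<e,e>>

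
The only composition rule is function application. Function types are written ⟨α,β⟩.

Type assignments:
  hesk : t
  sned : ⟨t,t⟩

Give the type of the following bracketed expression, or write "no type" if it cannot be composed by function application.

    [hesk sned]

[hesk sned]: ⟨t,t⟩ applied to t yields t.

t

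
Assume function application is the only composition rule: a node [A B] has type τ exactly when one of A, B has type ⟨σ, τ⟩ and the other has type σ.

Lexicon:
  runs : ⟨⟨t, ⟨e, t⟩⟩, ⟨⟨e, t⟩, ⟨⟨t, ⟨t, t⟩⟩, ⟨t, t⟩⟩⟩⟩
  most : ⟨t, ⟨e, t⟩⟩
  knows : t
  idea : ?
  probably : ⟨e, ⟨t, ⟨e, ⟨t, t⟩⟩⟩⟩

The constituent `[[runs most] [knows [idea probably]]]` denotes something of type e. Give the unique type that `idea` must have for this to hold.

[[runs most] [knows [idea probably]]] is required to be e. [runs most] : ⟨⟨e, t⟩, ⟨⟨t, ⟨t, t⟩⟩, ⟨t, t⟩⟩⟩ cannot yield e as functor, so [knows [idea probably]] : ⟨⟨⟨e, t⟩, ⟨⟨t, ⟨t, t⟩⟩, ⟨t, t⟩⟩⟩, e⟩.
[knows [idea probably]] is required to be ⟨⟨⟨e, t⟩, ⟨⟨t, ⟨t, t⟩⟩, ⟨t, t⟩⟩⟩, e⟩. knows : t cannot yield ⟨⟨⟨e, t⟩, ⟨⟨t, ⟨t, t⟩⟩, ⟨t, t⟩⟩⟩, e⟩ as functor, so [idea probably] : ⟨t, ⟨⟨⟨e, t⟩, ⟨⟨t, ⟨t, t⟩⟩, ⟨t, t⟩⟩⟩, e⟩⟩.
[idea probably] is required to be ⟨t, ⟨⟨⟨e, t⟩, ⟨⟨t, ⟨t, t⟩⟩, ⟨t, t⟩⟩⟩, e⟩⟩. probably : ⟨e, ⟨t, ⟨e, ⟨t, t⟩⟩⟩⟩ cannot yield ⟨t, ⟨⟨⟨e, t⟩, ⟨⟨t, ⟨t, t⟩⟩, ⟨t, t⟩⟩⟩, e⟩⟩ as functor, so idea : ⟨⟨e, ⟨t, ⟨e, ⟨t, t⟩⟩⟩⟩, ⟨t, ⟨⟨⟨e, t⟩, ⟨⟨t, ⟨t, t⟩⟩, ⟨t, t⟩⟩⟩, e⟩⟩⟩.

⟨⟨e, ⟨t, ⟨e, ⟨t, t⟩⟩⟩⟩, ⟨t, ⟨⟨⟨e, t⟩, ⟨⟨t, ⟨t, t⟩⟩, ⟨t, t⟩⟩⟩, e⟩⟩⟩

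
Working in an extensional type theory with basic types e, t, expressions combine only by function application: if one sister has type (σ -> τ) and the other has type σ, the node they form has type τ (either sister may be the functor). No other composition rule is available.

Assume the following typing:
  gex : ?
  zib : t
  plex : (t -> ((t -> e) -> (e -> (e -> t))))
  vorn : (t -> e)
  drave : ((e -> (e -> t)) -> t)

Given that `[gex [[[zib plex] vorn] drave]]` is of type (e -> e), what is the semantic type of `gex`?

At [gex [[[zib plex] vorn] drave]] (required: (e -> e)): [[[zib plex] vorn] drave] is t, which is not a function with range (e -> e); hence gex is the functor — type (t -> (e -> e)).

(t -> (e -> e))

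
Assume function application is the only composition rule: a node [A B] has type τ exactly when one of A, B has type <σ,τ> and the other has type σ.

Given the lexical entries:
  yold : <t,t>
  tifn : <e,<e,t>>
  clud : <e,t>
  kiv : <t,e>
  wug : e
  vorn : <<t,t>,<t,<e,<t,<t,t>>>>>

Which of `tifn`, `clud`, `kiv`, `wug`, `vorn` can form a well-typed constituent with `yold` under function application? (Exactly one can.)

vorn

tifn : <e,<e,t>> — yold needs t; tifn needs e; neither fits.
clud : <e,t> — yold needs t; clud needs e; neither fits.
kiv : <t,e> — yold needs t; kiv needs t; neither fits.
wug : e — yold needs t; wug needs nothing (atomic); neither fits.
vorn — combines: vorn : <<t,t>,<t,<e,<t,<t,t>>>>> takes yold : <t,t> as argument, giving <t,<e,<t,<t,t>>>>.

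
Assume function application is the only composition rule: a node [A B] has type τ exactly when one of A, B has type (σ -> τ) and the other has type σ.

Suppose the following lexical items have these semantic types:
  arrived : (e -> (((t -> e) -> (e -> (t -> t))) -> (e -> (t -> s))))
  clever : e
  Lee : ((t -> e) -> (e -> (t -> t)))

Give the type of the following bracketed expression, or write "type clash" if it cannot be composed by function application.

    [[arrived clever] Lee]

(e -> (t -> s))

At [arrived clever], arrived : (e -> (((t -> e) -> (e -> (t -> t))) -> (e -> (t -> s)))) takes clever : e, giving (((t -> e) -> (e -> (t -> t))) -> (e -> (t -> s))).
At [[arrived clever] Lee], [arrived clever] : (((t -> e) -> (e -> (t -> t))) -> (e -> (t -> s))) takes Lee : ((t -> e) -> (e -> (t -> t))), giving (e -> (t -> s)).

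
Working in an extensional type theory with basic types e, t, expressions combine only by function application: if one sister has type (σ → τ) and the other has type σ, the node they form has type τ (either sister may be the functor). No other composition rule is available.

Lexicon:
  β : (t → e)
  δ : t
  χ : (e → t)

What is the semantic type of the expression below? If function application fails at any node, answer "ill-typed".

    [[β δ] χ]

[β δ]: β is (t → e), δ is t; result e.
[[β δ] χ]: χ is (e → t), [β δ] is e; result t.

t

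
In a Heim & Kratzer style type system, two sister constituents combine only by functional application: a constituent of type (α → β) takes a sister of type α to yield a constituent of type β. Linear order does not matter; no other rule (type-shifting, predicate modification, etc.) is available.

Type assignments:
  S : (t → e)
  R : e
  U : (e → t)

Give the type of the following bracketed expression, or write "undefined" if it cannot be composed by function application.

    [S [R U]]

e

[R U]: U is (e → t), R is e; result t.
[S [R U]]: S is (t → e), [R U] is t; result e.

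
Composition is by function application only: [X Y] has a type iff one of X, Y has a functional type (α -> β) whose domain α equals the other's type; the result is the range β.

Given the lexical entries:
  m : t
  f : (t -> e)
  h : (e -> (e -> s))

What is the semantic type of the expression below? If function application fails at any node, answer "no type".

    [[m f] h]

[m f]: f is (t -> e), m is t; result e.
[[m f] h]: h is (e -> (e -> s)), [m f] is e; result (e -> s).

(e -> s)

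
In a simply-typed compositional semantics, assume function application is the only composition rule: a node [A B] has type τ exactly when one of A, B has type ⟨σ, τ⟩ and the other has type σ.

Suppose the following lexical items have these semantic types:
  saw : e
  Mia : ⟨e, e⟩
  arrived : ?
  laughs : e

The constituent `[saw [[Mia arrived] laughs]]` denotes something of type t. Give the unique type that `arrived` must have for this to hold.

⟨⟨e, e⟩, ⟨e, ⟨e, t⟩⟩⟩

At [saw [[Mia arrived] laughs]] (required: t): saw is e, which is not a function with range t; hence [[Mia arrived] laughs] is the functor — type ⟨e, t⟩.
At [[Mia arrived] laughs] (required: ⟨e, t⟩): laughs is e, which is not a function with range ⟨e, t⟩; hence [Mia arrived] is the functor — type ⟨e, ⟨e, t⟩⟩.
At [Mia arrived] (required: ⟨e, ⟨e, t⟩⟩): Mia is ⟨e, e⟩, which is not a function with range ⟨e, ⟨e, t⟩⟩; hence arrived is the functor — type ⟨⟨e, e⟩, ⟨e, ⟨e, t⟩⟩⟩.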